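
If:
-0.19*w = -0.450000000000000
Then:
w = 2.37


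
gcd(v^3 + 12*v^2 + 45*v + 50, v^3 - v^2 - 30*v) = v + 5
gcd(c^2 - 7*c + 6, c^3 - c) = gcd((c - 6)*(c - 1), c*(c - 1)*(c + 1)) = c - 1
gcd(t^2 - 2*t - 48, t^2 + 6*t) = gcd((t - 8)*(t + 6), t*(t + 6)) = t + 6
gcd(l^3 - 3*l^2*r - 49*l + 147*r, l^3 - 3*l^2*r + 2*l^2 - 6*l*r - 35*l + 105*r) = -l^2 + 3*l*r - 7*l + 21*r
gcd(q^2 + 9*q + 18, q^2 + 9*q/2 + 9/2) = q + 3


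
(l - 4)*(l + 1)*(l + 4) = l^3 + l^2 - 16*l - 16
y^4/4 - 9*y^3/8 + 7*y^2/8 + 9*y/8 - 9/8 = (y/4 + 1/4)*(y - 3)*(y - 3/2)*(y - 1)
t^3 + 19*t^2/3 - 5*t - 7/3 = (t - 1)*(t + 1/3)*(t + 7)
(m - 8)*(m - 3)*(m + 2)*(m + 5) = m^4 - 4*m^3 - 43*m^2 + 58*m + 240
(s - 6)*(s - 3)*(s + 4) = s^3 - 5*s^2 - 18*s + 72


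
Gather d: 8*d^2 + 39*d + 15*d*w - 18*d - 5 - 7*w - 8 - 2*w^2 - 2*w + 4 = 8*d^2 + d*(15*w + 21) - 2*w^2 - 9*w - 9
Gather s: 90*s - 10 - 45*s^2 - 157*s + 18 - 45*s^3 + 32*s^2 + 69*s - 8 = -45*s^3 - 13*s^2 + 2*s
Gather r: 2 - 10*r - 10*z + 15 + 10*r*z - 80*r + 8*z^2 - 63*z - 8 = r*(10*z - 90) + 8*z^2 - 73*z + 9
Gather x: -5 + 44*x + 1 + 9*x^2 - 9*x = 9*x^2 + 35*x - 4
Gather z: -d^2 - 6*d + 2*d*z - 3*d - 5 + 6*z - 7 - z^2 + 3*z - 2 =-d^2 - 9*d - z^2 + z*(2*d + 9) - 14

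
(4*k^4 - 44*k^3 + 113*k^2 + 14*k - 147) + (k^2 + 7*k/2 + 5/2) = 4*k^4 - 44*k^3 + 114*k^2 + 35*k/2 - 289/2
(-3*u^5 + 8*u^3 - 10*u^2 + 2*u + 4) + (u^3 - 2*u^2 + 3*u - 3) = -3*u^5 + 9*u^3 - 12*u^2 + 5*u + 1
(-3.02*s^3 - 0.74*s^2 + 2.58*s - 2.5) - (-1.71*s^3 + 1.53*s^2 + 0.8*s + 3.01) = -1.31*s^3 - 2.27*s^2 + 1.78*s - 5.51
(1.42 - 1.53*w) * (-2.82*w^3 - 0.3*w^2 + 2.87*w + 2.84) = 4.3146*w^4 - 3.5454*w^3 - 4.8171*w^2 - 0.2698*w + 4.0328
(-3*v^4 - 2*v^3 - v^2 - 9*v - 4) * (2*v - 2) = -6*v^5 + 2*v^4 + 2*v^3 - 16*v^2 + 10*v + 8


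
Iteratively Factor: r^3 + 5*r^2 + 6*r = (r + 2)*(r^2 + 3*r) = r*(r + 2)*(r + 3)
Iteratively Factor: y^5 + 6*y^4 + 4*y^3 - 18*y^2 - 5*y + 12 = (y - 1)*(y^4 + 7*y^3 + 11*y^2 - 7*y - 12) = (y - 1)^2*(y^3 + 8*y^2 + 19*y + 12) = (y - 1)^2*(y + 4)*(y^2 + 4*y + 3) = (y - 1)^2*(y + 1)*(y + 4)*(y + 3)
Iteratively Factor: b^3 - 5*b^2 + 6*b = (b - 3)*(b^2 - 2*b) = b*(b - 3)*(b - 2)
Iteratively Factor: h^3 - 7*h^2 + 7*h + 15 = (h + 1)*(h^2 - 8*h + 15) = (h - 3)*(h + 1)*(h - 5)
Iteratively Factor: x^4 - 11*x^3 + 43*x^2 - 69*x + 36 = (x - 3)*(x^3 - 8*x^2 + 19*x - 12) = (x - 3)*(x - 1)*(x^2 - 7*x + 12) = (x - 4)*(x - 3)*(x - 1)*(x - 3)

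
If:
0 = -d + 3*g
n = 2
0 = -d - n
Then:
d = -2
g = -2/3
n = 2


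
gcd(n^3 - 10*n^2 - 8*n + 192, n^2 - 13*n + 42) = n - 6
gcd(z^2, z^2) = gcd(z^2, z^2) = z^2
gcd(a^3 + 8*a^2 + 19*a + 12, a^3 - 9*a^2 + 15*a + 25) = a + 1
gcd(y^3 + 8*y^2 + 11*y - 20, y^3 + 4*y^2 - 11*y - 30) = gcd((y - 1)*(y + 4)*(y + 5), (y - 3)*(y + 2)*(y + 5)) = y + 5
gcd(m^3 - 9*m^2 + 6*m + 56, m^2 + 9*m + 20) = 1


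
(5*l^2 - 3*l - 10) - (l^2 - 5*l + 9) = 4*l^2 + 2*l - 19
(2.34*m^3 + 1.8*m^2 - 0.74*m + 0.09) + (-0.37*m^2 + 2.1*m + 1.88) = 2.34*m^3 + 1.43*m^2 + 1.36*m + 1.97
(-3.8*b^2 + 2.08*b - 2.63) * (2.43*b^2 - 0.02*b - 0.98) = -9.234*b^4 + 5.1304*b^3 - 2.7085*b^2 - 1.9858*b + 2.5774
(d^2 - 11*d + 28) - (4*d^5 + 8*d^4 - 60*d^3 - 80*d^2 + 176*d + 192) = -4*d^5 - 8*d^4 + 60*d^3 + 81*d^2 - 187*d - 164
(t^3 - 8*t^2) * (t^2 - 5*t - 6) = t^5 - 13*t^4 + 34*t^3 + 48*t^2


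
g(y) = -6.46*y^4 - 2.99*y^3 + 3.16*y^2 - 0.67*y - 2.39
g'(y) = -25.84*y^3 - 8.97*y^2 + 6.32*y - 0.67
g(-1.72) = -33.21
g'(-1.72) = 93.41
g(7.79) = -25018.65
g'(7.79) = -12711.09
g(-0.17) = -2.18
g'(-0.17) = -1.88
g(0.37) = -2.48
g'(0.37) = -0.87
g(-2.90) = -357.85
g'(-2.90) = 535.78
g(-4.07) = -1518.33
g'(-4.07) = 1567.13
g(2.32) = -211.42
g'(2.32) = -356.96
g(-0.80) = -0.95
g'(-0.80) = 1.76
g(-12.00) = -128327.15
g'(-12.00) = 43283.33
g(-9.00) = -39944.75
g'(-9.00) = 18053.24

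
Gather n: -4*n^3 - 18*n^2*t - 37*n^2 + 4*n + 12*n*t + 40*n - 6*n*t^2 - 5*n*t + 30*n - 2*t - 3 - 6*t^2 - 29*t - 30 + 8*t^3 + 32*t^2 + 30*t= -4*n^3 + n^2*(-18*t - 37) + n*(-6*t^2 + 7*t + 74) + 8*t^3 + 26*t^2 - t - 33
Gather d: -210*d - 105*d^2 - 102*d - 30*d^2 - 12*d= -135*d^2 - 324*d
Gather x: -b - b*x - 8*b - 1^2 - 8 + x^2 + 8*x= -9*b + x^2 + x*(8 - b) - 9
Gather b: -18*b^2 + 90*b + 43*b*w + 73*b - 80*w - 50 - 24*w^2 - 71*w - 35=-18*b^2 + b*(43*w + 163) - 24*w^2 - 151*w - 85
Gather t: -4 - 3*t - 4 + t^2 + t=t^2 - 2*t - 8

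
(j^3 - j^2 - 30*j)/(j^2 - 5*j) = (j^2 - j - 30)/(j - 5)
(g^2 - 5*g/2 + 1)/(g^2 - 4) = (g - 1/2)/(g + 2)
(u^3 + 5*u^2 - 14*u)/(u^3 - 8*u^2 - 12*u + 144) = u*(u^2 + 5*u - 14)/(u^3 - 8*u^2 - 12*u + 144)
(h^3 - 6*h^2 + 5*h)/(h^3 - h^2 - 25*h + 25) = h/(h + 5)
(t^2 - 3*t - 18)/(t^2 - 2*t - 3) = (-t^2 + 3*t + 18)/(-t^2 + 2*t + 3)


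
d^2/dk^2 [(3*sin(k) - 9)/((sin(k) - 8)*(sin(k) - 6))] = 3*(-sin(k)^5 - 2*sin(k)^4 + 164*sin(k)^3 - 678*sin(k)^2 - 324*sin(k) + 456)/((sin(k) - 8)^3*(sin(k) - 6)^3)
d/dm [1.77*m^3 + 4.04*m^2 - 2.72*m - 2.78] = 5.31*m^2 + 8.08*m - 2.72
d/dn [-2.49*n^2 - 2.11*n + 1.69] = -4.98*n - 2.11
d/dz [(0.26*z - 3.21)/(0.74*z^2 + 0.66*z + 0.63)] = (-0.1924*z^2 + 4.7508*z + 2.2824)/(0.5476*z^4 + 0.9768*z^3 + 1.368*z^2 + 0.8316*z + 0.3969)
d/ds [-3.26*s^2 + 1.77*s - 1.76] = 1.77 - 6.52*s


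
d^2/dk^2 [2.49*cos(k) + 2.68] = -2.49*cos(k)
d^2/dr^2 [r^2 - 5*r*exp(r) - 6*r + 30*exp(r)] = -5*r*exp(r) + 20*exp(r) + 2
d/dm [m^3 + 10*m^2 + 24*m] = 3*m^2 + 20*m + 24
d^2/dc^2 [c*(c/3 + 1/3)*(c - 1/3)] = 2*c + 4/9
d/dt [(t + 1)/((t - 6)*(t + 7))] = (-t^2 - 2*t - 43)/(t^4 + 2*t^3 - 83*t^2 - 84*t + 1764)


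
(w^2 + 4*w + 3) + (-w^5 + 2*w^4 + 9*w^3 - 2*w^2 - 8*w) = -w^5 + 2*w^4 + 9*w^3 - w^2 - 4*w + 3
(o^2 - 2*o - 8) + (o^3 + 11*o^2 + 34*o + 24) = o^3 + 12*o^2 + 32*o + 16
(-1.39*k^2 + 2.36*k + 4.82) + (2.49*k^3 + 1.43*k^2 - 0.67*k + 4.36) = 2.49*k^3 + 0.04*k^2 + 1.69*k + 9.18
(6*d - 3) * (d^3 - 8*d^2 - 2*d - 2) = 6*d^4 - 51*d^3 + 12*d^2 - 6*d + 6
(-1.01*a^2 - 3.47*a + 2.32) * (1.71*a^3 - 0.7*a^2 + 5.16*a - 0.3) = -1.7271*a^5 - 5.2267*a^4 + 1.1846*a^3 - 19.2262*a^2 + 13.0122*a - 0.696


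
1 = 1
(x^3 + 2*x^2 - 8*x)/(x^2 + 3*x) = (x^2 + 2*x - 8)/(x + 3)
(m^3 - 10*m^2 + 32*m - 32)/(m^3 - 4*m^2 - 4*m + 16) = (m - 4)/(m + 2)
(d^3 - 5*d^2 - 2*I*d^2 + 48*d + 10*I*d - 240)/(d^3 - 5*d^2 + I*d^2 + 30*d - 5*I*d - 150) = (d - 8*I)/(d - 5*I)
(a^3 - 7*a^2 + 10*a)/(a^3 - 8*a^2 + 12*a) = (a - 5)/(a - 6)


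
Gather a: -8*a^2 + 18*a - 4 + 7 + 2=-8*a^2 + 18*a + 5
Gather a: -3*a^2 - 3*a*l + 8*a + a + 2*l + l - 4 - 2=-3*a^2 + a*(9 - 3*l) + 3*l - 6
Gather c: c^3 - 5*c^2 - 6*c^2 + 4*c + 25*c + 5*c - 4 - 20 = c^3 - 11*c^2 + 34*c - 24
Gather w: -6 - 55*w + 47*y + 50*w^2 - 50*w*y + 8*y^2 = 50*w^2 + w*(-50*y - 55) + 8*y^2 + 47*y - 6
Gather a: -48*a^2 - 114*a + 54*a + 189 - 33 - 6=-48*a^2 - 60*a + 150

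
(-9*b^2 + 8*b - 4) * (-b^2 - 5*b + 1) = 9*b^4 + 37*b^3 - 45*b^2 + 28*b - 4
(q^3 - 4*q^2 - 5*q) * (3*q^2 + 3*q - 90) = 3*q^5 - 9*q^4 - 117*q^3 + 345*q^2 + 450*q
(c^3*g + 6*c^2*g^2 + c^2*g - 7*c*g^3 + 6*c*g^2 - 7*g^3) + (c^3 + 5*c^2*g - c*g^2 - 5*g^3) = c^3*g + c^3 + 6*c^2*g^2 + 6*c^2*g - 7*c*g^3 + 5*c*g^2 - 12*g^3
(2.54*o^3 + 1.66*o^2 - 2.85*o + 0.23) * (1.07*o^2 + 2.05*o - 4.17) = 2.7178*o^5 + 6.9832*o^4 - 10.2383*o^3 - 12.5186*o^2 + 12.356*o - 0.9591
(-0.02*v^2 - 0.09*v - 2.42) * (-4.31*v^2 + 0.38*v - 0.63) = 0.0862*v^4 + 0.3803*v^3 + 10.4086*v^2 - 0.8629*v + 1.5246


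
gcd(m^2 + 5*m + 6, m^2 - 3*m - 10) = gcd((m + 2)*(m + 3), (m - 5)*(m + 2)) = m + 2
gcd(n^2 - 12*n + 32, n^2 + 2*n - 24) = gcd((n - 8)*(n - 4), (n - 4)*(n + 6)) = n - 4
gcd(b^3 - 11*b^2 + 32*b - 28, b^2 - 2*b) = b - 2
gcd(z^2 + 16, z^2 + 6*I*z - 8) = z + 4*I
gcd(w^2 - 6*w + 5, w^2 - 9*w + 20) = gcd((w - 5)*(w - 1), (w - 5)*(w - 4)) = w - 5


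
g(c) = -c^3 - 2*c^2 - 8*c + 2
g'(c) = -3*c^2 - 4*c - 8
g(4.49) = -164.76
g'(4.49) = -86.44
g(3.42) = -88.75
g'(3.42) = -56.77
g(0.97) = -8.55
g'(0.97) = -14.70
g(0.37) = -1.28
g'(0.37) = -9.89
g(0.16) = 0.66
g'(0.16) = -8.72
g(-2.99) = 34.77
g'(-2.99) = -22.86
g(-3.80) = 58.39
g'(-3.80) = -36.12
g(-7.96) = 443.32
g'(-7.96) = -166.24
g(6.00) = -334.00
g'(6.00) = -140.00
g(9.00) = -961.00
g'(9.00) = -287.00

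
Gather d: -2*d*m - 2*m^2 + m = -2*d*m - 2*m^2 + m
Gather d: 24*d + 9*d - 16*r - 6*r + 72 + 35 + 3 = 33*d - 22*r + 110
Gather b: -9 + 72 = 63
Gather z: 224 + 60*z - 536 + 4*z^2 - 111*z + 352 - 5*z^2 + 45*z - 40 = -z^2 - 6*z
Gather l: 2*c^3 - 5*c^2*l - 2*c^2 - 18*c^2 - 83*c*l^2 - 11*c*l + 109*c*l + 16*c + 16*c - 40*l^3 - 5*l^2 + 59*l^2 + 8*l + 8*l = 2*c^3 - 20*c^2 + 32*c - 40*l^3 + l^2*(54 - 83*c) + l*(-5*c^2 + 98*c + 16)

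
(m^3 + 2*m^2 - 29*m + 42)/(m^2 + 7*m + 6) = (m^3 + 2*m^2 - 29*m + 42)/(m^2 + 7*m + 6)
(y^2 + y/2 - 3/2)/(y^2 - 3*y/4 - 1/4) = 2*(2*y + 3)/(4*y + 1)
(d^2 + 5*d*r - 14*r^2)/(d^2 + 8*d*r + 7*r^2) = (d - 2*r)/(d + r)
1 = 1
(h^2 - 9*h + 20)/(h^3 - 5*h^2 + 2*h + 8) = (h - 5)/(h^2 - h - 2)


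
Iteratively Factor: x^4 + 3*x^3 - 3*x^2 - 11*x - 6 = (x - 2)*(x^3 + 5*x^2 + 7*x + 3) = (x - 2)*(x + 1)*(x^2 + 4*x + 3) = (x - 2)*(x + 1)*(x + 3)*(x + 1)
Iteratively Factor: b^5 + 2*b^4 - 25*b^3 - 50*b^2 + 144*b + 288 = (b - 3)*(b^4 + 5*b^3 - 10*b^2 - 80*b - 96) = (b - 4)*(b - 3)*(b^3 + 9*b^2 + 26*b + 24) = (b - 4)*(b - 3)*(b + 2)*(b^2 + 7*b + 12) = (b - 4)*(b - 3)*(b + 2)*(b + 4)*(b + 3)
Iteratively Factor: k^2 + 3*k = (k)*(k + 3)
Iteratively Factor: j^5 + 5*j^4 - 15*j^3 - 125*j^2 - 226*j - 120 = (j + 2)*(j^4 + 3*j^3 - 21*j^2 - 83*j - 60) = (j - 5)*(j + 2)*(j^3 + 8*j^2 + 19*j + 12) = (j - 5)*(j + 1)*(j + 2)*(j^2 + 7*j + 12) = (j - 5)*(j + 1)*(j + 2)*(j + 3)*(j + 4)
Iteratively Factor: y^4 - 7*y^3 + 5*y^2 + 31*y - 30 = (y + 2)*(y^3 - 9*y^2 + 23*y - 15) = (y - 1)*(y + 2)*(y^2 - 8*y + 15) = (y - 5)*(y - 1)*(y + 2)*(y - 3)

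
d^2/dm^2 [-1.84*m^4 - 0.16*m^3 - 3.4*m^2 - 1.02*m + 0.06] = -22.08*m^2 - 0.96*m - 6.8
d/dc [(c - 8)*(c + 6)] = 2*c - 2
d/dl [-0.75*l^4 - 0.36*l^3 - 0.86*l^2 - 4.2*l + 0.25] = -3.0*l^3 - 1.08*l^2 - 1.72*l - 4.2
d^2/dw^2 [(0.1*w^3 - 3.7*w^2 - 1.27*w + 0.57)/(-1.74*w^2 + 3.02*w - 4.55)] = (-4.44089209850063e-16*w^5 - 1.4210854715202e-14*w^4 + 46.334944*w^3 - 177.867192*w^2 - 54.777624*w + 186.728764)/(5.268024*w^6 - 27.430056*w^5 + 88.935228*w^4 - 170.999648*w^3 + 232.56051*w^2 - 187.56465*w + 94.196375)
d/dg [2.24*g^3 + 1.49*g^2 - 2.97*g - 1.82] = 6.72*g^2 + 2.98*g - 2.97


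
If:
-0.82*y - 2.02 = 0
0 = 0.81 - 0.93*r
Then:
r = 0.87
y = -2.46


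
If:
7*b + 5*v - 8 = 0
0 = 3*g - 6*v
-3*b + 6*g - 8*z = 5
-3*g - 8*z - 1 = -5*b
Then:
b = 62/83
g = 92/83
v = 46/83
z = -49/664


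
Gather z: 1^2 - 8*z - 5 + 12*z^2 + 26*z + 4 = 12*z^2 + 18*z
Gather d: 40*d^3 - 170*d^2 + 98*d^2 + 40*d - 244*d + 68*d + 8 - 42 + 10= 40*d^3 - 72*d^2 - 136*d - 24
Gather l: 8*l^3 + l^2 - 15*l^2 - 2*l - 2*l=8*l^3 - 14*l^2 - 4*l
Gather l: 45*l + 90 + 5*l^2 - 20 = 5*l^2 + 45*l + 70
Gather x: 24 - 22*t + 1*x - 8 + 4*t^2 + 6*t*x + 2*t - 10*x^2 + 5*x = 4*t^2 - 20*t - 10*x^2 + x*(6*t + 6) + 16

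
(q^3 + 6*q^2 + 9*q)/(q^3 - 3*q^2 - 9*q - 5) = q*(q^2 + 6*q + 9)/(q^3 - 3*q^2 - 9*q - 5)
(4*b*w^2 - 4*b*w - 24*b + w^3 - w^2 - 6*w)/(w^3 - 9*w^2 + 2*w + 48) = (4*b + w)/(w - 8)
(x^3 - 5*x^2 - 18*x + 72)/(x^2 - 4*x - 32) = (x^2 - 9*x + 18)/(x - 8)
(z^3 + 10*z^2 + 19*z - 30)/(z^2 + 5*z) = z + 5 - 6/z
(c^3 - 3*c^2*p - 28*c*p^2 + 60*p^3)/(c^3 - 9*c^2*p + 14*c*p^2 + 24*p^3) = (-c^2 - 3*c*p + 10*p^2)/(-c^2 + 3*c*p + 4*p^2)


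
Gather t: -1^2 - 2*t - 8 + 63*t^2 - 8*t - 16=63*t^2 - 10*t - 25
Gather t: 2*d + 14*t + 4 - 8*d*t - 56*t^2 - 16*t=2*d - 56*t^2 + t*(-8*d - 2) + 4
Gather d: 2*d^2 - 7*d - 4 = 2*d^2 - 7*d - 4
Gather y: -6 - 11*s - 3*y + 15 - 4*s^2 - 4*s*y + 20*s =-4*s^2 + 9*s + y*(-4*s - 3) + 9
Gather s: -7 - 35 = -42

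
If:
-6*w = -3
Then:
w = 1/2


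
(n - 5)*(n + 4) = n^2 - n - 20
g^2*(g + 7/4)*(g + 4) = g^4 + 23*g^3/4 + 7*g^2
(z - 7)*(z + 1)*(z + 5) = z^3 - z^2 - 37*z - 35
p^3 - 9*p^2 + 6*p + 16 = (p - 8)*(p - 2)*(p + 1)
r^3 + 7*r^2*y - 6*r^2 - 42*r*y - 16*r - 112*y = (r - 8)*(r + 2)*(r + 7*y)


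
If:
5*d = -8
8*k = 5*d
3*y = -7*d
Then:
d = -8/5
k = -1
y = 56/15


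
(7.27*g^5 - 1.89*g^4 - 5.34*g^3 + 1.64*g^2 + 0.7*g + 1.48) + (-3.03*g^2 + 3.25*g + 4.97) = 7.27*g^5 - 1.89*g^4 - 5.34*g^3 - 1.39*g^2 + 3.95*g + 6.45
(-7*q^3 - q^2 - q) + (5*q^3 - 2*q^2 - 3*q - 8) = -2*q^3 - 3*q^2 - 4*q - 8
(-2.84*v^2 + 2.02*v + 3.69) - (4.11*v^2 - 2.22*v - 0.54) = -6.95*v^2 + 4.24*v + 4.23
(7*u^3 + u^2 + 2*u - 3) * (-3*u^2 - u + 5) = -21*u^5 - 10*u^4 + 28*u^3 + 12*u^2 + 13*u - 15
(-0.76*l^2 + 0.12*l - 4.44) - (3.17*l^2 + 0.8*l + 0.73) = -3.93*l^2 - 0.68*l - 5.17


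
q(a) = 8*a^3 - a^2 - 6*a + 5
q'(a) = 24*a^2 - 2*a - 6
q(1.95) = 48.82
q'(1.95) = 81.36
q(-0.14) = 5.80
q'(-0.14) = -5.25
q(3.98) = 469.64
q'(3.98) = 366.21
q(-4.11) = -542.64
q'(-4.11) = 407.63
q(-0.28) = 6.43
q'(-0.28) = -3.56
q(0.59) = 2.75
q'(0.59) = 1.17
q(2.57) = 118.77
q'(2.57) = 147.38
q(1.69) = 30.62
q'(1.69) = 59.17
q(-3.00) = -202.00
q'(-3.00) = 216.00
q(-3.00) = -202.00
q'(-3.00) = 216.00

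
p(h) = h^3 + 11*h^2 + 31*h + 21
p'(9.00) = 472.00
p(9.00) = 1920.00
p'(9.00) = 472.00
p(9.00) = 1920.00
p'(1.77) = 79.34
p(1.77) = 115.88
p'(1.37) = 66.77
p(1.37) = 86.69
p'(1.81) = 80.65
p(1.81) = 119.08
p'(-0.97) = 12.48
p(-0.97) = 0.37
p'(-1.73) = 1.92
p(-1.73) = -4.89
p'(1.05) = 57.41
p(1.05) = 66.84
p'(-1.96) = -0.60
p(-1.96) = -5.03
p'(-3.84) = -9.24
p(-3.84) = 7.54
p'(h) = 3*h^2 + 22*h + 31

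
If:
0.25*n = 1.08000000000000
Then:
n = 4.32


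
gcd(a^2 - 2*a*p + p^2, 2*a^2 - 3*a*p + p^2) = -a + p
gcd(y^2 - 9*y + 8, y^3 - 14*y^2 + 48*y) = y - 8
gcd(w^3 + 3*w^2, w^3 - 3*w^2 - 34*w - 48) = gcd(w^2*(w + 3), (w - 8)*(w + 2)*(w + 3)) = w + 3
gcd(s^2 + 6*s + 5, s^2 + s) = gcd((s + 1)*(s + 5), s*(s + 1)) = s + 1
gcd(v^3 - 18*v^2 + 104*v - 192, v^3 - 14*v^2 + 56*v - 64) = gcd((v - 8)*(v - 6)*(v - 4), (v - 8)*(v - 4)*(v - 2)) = v^2 - 12*v + 32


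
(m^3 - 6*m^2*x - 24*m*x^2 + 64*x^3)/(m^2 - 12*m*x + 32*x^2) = (-m^2 - 2*m*x + 8*x^2)/(-m + 4*x)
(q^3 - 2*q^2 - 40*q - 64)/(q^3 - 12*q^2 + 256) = (q + 2)/(q - 8)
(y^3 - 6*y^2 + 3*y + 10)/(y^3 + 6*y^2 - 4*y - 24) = (y^2 - 4*y - 5)/(y^2 + 8*y + 12)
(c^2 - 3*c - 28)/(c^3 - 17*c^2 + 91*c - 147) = (c + 4)/(c^2 - 10*c + 21)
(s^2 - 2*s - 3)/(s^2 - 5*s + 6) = (s + 1)/(s - 2)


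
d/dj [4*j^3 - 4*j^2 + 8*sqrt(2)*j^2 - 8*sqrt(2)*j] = 12*j^2 - 8*j + 16*sqrt(2)*j - 8*sqrt(2)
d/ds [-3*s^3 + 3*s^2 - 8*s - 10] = -9*s^2 + 6*s - 8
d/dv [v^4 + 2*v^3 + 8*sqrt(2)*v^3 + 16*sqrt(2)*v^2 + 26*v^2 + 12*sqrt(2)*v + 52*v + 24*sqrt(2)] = 4*v^3 + 6*v^2 + 24*sqrt(2)*v^2 + 32*sqrt(2)*v + 52*v + 12*sqrt(2) + 52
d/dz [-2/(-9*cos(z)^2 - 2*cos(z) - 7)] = 4*(9*cos(z) + 1)*sin(z)/(9*cos(z)^2 + 2*cos(z) + 7)^2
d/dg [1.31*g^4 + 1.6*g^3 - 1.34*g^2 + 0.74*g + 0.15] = 5.24*g^3 + 4.8*g^2 - 2.68*g + 0.74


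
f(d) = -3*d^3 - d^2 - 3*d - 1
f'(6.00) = -339.00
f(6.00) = -703.00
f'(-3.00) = -78.00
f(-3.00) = 80.00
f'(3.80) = -140.56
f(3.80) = -191.46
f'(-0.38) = -3.54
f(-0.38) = 0.16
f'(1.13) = -16.75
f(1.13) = -10.00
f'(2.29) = -54.78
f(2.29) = -49.14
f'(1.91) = -39.65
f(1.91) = -31.28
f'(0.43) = -5.52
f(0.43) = -2.71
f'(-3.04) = -80.09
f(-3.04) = 83.16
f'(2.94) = -86.67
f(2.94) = -94.70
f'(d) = -9*d^2 - 2*d - 3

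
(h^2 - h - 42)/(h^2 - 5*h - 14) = (h + 6)/(h + 2)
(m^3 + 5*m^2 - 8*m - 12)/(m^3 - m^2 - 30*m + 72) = (m^2 - m - 2)/(m^2 - 7*m + 12)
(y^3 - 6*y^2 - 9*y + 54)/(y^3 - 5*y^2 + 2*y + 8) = (y^3 - 6*y^2 - 9*y + 54)/(y^3 - 5*y^2 + 2*y + 8)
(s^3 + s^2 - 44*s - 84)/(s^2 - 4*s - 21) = (s^2 + 8*s + 12)/(s + 3)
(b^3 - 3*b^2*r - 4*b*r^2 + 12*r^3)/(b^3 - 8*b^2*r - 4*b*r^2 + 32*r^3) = (-b + 3*r)/(-b + 8*r)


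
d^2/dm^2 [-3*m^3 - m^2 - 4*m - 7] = -18*m - 2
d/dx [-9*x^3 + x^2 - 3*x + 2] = -27*x^2 + 2*x - 3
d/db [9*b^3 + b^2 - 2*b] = 27*b^2 + 2*b - 2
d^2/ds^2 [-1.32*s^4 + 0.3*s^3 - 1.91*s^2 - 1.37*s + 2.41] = -15.84*s^2 + 1.8*s - 3.82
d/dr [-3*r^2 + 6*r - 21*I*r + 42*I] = -6*r + 6 - 21*I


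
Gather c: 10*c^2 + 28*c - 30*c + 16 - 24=10*c^2 - 2*c - 8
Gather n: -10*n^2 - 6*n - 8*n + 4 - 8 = -10*n^2 - 14*n - 4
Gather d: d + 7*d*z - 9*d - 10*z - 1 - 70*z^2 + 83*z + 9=d*(7*z - 8) - 70*z^2 + 73*z + 8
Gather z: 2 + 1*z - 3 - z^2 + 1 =-z^2 + z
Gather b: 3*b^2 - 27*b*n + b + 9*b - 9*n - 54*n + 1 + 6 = 3*b^2 + b*(10 - 27*n) - 63*n + 7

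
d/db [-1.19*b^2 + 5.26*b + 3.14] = 5.26 - 2.38*b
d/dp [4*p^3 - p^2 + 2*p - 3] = 12*p^2 - 2*p + 2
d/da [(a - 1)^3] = 3*(a - 1)^2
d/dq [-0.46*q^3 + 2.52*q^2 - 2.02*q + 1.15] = -1.38*q^2 + 5.04*q - 2.02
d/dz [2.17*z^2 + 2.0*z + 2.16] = 4.34*z + 2.0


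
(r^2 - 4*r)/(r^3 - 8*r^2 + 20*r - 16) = r/(r^2 - 4*r + 4)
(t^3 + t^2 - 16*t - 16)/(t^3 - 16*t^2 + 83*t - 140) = (t^2 + 5*t + 4)/(t^2 - 12*t + 35)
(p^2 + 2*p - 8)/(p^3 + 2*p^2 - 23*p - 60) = (p - 2)/(p^2 - 2*p - 15)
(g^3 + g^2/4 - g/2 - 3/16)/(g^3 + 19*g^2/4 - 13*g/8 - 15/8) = (g + 1/2)/(g + 5)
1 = 1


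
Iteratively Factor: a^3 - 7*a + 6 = (a + 3)*(a^2 - 3*a + 2) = (a - 1)*(a + 3)*(a - 2)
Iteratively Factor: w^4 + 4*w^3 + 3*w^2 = (w + 1)*(w^3 + 3*w^2) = w*(w + 1)*(w^2 + 3*w) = w*(w + 1)*(w + 3)*(w)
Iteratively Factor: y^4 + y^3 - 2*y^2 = (y)*(y^3 + y^2 - 2*y) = y*(y - 1)*(y^2 + 2*y) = y^2*(y - 1)*(y + 2)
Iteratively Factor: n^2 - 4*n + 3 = (n - 3)*(n - 1)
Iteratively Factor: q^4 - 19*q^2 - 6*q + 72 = (q + 3)*(q^3 - 3*q^2 - 10*q + 24) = (q - 2)*(q + 3)*(q^2 - q - 12) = (q - 2)*(q + 3)^2*(q - 4)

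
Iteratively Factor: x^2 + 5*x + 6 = (x + 2)*(x + 3)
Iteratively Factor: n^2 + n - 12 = (n - 3)*(n + 4)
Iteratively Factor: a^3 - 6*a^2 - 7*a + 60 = (a - 5)*(a^2 - a - 12) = (a - 5)*(a + 3)*(a - 4)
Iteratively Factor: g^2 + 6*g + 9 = (g + 3)*(g + 3)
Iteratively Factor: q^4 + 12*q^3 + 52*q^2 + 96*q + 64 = (q + 2)*(q^3 + 10*q^2 + 32*q + 32) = (q + 2)*(q + 4)*(q^2 + 6*q + 8) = (q + 2)*(q + 4)^2*(q + 2)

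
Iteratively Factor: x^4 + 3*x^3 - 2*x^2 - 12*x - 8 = (x + 2)*(x^3 + x^2 - 4*x - 4) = (x + 1)*(x + 2)*(x^2 - 4) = (x + 1)*(x + 2)^2*(x - 2)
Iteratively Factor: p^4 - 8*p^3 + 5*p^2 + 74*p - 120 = (p + 3)*(p^3 - 11*p^2 + 38*p - 40) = (p - 2)*(p + 3)*(p^2 - 9*p + 20) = (p - 5)*(p - 2)*(p + 3)*(p - 4)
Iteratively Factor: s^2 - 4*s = (s - 4)*(s)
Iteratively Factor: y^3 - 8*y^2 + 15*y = (y - 5)*(y^2 - 3*y) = (y - 5)*(y - 3)*(y)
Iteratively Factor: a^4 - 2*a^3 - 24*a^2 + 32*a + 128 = (a - 4)*(a^3 + 2*a^2 - 16*a - 32) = (a - 4)*(a + 4)*(a^2 - 2*a - 8) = (a - 4)*(a + 2)*(a + 4)*(a - 4)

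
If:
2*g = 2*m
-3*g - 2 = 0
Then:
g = -2/3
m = -2/3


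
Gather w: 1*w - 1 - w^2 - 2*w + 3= -w^2 - w + 2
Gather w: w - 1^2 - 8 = w - 9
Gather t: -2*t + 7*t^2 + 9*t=7*t^2 + 7*t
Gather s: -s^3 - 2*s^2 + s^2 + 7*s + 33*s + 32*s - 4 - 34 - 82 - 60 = -s^3 - s^2 + 72*s - 180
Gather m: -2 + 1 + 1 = 0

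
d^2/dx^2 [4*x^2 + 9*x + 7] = 8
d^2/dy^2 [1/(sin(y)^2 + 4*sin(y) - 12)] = 2*(-2*sin(y)^4 - 6*sin(y)^3 - 29*sin(y)^2 - 12*sin(y) + 28)/(sin(y)^2 + 4*sin(y) - 12)^3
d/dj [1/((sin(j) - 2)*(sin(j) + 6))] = -2*(sin(j) + 2)*cos(j)/((sin(j) - 2)^2*(sin(j) + 6)^2)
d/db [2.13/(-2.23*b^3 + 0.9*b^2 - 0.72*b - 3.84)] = (14.2497*b^2 - 3.834*b + 1.5336)/(2.23*b^3 - 0.9*b^2 + 0.72*b + 3.84)^2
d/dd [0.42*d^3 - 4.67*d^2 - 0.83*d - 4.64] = 1.26*d^2 - 9.34*d - 0.83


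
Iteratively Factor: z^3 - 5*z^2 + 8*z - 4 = (z - 1)*(z^2 - 4*z + 4) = (z - 2)*(z - 1)*(z - 2)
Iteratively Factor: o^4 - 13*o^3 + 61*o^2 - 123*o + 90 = (o - 2)*(o^3 - 11*o^2 + 39*o - 45) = (o - 5)*(o - 2)*(o^2 - 6*o + 9) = (o - 5)*(o - 3)*(o - 2)*(o - 3)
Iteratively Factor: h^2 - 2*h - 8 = (h - 4)*(h + 2)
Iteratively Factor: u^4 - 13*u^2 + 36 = (u + 2)*(u^3 - 2*u^2 - 9*u + 18) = (u + 2)*(u + 3)*(u^2 - 5*u + 6) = (u - 2)*(u + 2)*(u + 3)*(u - 3)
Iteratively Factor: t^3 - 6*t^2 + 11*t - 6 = (t - 3)*(t^2 - 3*t + 2) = (t - 3)*(t - 2)*(t - 1)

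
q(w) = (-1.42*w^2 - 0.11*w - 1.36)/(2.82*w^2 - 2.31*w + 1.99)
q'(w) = (2.31 - 5.64*w)*(-1.42*w^2 - 0.11*w - 1.36)/(2.82*w^2 - 2.31*w + 1.99)^2 + (-2.84*w - 0.11)/(2.82*w^2 - 2.31*w + 1.99)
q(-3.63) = -0.41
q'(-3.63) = 0.02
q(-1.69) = -0.37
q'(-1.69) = 0.02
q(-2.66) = -0.40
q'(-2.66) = 0.02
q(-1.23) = -0.37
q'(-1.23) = -0.00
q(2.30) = -0.79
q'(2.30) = 0.15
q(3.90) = -0.65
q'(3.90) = 0.05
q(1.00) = -1.16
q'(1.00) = 0.36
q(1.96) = -0.85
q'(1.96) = 0.21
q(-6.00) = -0.44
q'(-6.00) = 0.01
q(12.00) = -0.54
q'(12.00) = 0.00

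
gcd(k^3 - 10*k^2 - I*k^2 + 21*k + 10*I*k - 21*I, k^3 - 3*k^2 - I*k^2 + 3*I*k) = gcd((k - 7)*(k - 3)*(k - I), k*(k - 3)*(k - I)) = k^2 + k*(-3 - I) + 3*I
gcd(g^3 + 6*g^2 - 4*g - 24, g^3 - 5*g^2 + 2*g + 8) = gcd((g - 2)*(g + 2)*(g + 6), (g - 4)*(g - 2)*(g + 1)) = g - 2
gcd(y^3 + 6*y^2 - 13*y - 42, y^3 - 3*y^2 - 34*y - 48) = y + 2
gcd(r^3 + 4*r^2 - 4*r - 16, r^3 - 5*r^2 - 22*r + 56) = r^2 + 2*r - 8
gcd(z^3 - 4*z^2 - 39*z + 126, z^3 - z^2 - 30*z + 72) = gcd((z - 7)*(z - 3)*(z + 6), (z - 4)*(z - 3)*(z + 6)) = z^2 + 3*z - 18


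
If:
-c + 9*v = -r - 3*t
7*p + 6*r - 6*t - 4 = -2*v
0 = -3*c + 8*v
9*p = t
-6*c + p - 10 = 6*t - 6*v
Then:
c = -2504/91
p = 160/91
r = 1627/91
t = 1440/91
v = -939/91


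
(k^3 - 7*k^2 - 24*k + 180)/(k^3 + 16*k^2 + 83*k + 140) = (k^2 - 12*k + 36)/(k^2 + 11*k + 28)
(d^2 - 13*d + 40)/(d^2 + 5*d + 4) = (d^2 - 13*d + 40)/(d^2 + 5*d + 4)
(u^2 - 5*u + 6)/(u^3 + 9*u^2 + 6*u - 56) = (u - 3)/(u^2 + 11*u + 28)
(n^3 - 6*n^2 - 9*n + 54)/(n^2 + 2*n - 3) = (n^2 - 9*n + 18)/(n - 1)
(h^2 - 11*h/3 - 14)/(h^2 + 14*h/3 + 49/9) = 3*(h - 6)/(3*h + 7)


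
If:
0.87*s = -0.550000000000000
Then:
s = -0.63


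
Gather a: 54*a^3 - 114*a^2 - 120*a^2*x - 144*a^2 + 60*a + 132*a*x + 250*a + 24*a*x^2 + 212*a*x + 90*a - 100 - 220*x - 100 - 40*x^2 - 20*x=54*a^3 + a^2*(-120*x - 258) + a*(24*x^2 + 344*x + 400) - 40*x^2 - 240*x - 200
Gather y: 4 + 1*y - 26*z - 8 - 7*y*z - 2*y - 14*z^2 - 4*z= y*(-7*z - 1) - 14*z^2 - 30*z - 4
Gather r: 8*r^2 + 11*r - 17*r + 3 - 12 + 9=8*r^2 - 6*r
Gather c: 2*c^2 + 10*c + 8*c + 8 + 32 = 2*c^2 + 18*c + 40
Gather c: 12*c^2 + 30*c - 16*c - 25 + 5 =12*c^2 + 14*c - 20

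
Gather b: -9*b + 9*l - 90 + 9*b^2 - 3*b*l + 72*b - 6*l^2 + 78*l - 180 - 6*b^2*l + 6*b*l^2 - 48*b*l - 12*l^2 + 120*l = b^2*(9 - 6*l) + b*(6*l^2 - 51*l + 63) - 18*l^2 + 207*l - 270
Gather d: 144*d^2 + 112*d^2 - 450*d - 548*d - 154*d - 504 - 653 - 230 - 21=256*d^2 - 1152*d - 1408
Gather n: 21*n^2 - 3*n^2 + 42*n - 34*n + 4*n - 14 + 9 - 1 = 18*n^2 + 12*n - 6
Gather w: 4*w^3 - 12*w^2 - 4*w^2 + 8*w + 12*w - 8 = 4*w^3 - 16*w^2 + 20*w - 8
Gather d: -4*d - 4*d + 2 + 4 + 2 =8 - 8*d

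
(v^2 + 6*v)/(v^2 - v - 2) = v*(v + 6)/(v^2 - v - 2)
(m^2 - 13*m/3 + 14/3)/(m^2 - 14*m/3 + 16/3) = (3*m - 7)/(3*m - 8)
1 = 1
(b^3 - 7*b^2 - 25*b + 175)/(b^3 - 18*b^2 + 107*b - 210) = (b + 5)/(b - 6)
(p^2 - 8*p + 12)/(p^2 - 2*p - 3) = (-p^2 + 8*p - 12)/(-p^2 + 2*p + 3)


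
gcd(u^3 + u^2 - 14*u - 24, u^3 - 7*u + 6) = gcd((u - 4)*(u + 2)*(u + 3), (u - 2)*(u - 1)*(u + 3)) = u + 3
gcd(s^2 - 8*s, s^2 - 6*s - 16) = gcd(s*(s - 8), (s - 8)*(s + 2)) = s - 8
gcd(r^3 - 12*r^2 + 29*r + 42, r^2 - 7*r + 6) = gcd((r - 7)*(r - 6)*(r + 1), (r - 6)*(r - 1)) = r - 6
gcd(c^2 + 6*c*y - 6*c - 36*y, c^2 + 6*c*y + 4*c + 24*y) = c + 6*y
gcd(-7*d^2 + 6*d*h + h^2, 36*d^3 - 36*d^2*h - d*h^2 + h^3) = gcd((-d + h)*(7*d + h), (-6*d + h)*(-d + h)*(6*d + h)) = d - h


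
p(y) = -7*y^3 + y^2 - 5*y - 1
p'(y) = -21*y^2 + 2*y - 5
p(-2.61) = 143.32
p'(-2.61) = -153.27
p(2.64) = -136.03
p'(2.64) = -146.08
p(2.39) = -102.80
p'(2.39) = -120.17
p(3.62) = -338.06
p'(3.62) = -272.95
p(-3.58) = 350.90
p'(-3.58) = -281.30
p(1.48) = -28.90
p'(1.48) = -48.04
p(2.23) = -84.80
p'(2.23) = -104.97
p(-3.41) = 305.24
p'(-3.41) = -256.01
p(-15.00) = 23924.00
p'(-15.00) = -4760.00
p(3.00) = -196.00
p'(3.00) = -188.00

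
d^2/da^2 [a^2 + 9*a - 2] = 2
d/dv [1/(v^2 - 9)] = -2*v/(v^2 - 9)^2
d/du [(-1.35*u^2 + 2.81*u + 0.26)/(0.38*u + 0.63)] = (-0.513*u^2 - 1.701*u + 1.6715)/(0.1444*u^2 + 0.4788*u + 0.3969)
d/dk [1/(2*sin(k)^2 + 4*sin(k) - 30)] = -(sin(k) + 1)*cos(k)/(sin(k)^2 + 2*sin(k) - 15)^2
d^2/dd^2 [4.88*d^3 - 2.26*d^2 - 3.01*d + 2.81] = 29.28*d - 4.52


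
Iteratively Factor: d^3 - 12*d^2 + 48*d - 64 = (d - 4)*(d^2 - 8*d + 16) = (d - 4)^2*(d - 4)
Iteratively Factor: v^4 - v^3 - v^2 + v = (v - 1)*(v^3 - v) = v*(v - 1)*(v^2 - 1) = v*(v - 1)*(v + 1)*(v - 1)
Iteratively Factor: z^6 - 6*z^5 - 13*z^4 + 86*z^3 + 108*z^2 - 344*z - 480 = (z - 3)*(z^5 - 3*z^4 - 22*z^3 + 20*z^2 + 168*z + 160) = (z - 4)*(z - 3)*(z^4 + z^3 - 18*z^2 - 52*z - 40) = (z - 4)*(z - 3)*(z + 2)*(z^3 - z^2 - 16*z - 20) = (z - 5)*(z - 4)*(z - 3)*(z + 2)*(z^2 + 4*z + 4) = (z - 5)*(z - 4)*(z - 3)*(z + 2)^2*(z + 2)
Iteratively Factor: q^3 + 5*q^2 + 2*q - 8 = (q + 2)*(q^2 + 3*q - 4) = (q - 1)*(q + 2)*(q + 4)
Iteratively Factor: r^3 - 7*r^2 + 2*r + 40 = (r + 2)*(r^2 - 9*r + 20) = (r - 5)*(r + 2)*(r - 4)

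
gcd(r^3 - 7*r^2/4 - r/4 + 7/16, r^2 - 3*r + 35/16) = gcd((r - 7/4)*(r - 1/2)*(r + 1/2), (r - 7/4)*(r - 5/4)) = r - 7/4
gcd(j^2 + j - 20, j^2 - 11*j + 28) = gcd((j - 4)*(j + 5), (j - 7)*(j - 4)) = j - 4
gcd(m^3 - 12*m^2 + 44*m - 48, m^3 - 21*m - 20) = 1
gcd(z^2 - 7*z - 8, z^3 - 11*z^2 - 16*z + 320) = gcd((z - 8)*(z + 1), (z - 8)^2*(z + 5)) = z - 8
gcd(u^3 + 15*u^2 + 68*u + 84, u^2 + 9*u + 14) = u^2 + 9*u + 14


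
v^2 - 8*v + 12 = (v - 6)*(v - 2)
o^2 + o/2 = o*(o + 1/2)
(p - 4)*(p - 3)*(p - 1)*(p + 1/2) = p^4 - 15*p^3/2 + 15*p^2 - 5*p/2 - 6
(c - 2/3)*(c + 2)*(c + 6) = c^3 + 22*c^2/3 + 20*c/3 - 8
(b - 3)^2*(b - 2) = b^3 - 8*b^2 + 21*b - 18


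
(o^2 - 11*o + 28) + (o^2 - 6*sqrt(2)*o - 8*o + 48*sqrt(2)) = 2*o^2 - 19*o - 6*sqrt(2)*o + 28 + 48*sqrt(2)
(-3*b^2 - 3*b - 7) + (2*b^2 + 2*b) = -b^2 - b - 7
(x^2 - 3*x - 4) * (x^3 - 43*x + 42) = x^5 - 3*x^4 - 47*x^3 + 171*x^2 + 46*x - 168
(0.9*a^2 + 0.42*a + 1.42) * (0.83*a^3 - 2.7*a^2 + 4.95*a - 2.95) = 0.747*a^5 - 2.0814*a^4 + 4.4996*a^3 - 4.41*a^2 + 5.79*a - 4.189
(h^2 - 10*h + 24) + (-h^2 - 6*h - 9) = 15 - 16*h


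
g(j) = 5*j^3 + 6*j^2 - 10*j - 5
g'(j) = 15*j^2 + 12*j - 10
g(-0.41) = -0.24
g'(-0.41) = -12.40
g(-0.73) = 3.55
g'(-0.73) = -10.77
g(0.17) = -6.50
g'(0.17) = -7.53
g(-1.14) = 6.79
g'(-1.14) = -4.19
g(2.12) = 48.41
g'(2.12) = 82.86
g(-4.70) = -344.58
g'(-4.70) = 264.95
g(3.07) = 165.52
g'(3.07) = 168.21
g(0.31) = -7.37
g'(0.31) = -4.84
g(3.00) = 154.00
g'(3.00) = 161.00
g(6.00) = 1231.00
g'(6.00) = 602.00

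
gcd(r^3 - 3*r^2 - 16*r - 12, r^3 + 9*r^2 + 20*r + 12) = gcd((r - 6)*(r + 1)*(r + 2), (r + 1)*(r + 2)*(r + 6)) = r^2 + 3*r + 2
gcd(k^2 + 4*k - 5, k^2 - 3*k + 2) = k - 1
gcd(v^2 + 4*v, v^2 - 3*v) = v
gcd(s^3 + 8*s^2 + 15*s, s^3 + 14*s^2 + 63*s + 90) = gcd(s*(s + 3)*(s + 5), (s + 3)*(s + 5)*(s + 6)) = s^2 + 8*s + 15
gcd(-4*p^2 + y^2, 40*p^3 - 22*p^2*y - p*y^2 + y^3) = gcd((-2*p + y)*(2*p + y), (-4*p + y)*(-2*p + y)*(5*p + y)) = -2*p + y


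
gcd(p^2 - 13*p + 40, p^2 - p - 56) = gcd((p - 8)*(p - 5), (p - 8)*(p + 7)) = p - 8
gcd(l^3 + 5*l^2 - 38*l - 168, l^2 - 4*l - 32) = l + 4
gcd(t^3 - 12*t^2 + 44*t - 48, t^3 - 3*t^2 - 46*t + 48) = 1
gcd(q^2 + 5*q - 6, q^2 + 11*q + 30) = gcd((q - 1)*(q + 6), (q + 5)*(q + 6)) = q + 6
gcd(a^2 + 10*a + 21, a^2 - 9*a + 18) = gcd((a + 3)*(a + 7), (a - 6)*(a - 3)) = 1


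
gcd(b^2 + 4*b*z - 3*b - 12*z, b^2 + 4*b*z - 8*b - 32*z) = b + 4*z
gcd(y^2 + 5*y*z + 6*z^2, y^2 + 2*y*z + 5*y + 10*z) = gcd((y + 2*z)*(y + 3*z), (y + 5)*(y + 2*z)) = y + 2*z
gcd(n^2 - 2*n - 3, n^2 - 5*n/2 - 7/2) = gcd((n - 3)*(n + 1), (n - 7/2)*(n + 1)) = n + 1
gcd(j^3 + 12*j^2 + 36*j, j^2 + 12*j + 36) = j^2 + 12*j + 36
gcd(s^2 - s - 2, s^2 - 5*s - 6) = s + 1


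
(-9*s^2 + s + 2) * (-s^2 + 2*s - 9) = 9*s^4 - 19*s^3 + 81*s^2 - 5*s - 18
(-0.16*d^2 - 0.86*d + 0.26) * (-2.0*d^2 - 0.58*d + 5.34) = 0.32*d^4 + 1.8128*d^3 - 0.8756*d^2 - 4.7432*d + 1.3884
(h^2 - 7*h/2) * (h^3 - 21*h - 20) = h^5 - 7*h^4/2 - 21*h^3 + 107*h^2/2 + 70*h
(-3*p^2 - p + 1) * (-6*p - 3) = 18*p^3 + 15*p^2 - 3*p - 3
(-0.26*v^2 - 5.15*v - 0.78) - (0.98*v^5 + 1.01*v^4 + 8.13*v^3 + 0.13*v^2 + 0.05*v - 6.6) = -0.98*v^5 - 1.01*v^4 - 8.13*v^3 - 0.39*v^2 - 5.2*v + 5.82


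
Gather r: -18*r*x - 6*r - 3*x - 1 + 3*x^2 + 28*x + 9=r*(-18*x - 6) + 3*x^2 + 25*x + 8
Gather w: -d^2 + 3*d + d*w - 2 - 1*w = -d^2 + 3*d + w*(d - 1) - 2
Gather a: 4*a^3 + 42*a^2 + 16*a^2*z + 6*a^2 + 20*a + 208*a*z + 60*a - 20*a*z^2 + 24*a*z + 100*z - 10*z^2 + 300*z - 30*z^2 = 4*a^3 + a^2*(16*z + 48) + a*(-20*z^2 + 232*z + 80) - 40*z^2 + 400*z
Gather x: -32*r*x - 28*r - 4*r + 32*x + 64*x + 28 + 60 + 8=-32*r + x*(96 - 32*r) + 96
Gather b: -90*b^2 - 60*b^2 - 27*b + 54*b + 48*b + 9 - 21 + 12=-150*b^2 + 75*b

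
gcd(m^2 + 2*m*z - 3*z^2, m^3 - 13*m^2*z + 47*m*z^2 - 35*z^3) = -m + z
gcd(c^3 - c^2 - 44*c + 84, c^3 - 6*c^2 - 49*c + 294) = c^2 + c - 42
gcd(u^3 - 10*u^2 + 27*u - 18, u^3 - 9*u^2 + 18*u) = u^2 - 9*u + 18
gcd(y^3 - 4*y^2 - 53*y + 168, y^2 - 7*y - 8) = y - 8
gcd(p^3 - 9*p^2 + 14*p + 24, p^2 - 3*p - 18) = p - 6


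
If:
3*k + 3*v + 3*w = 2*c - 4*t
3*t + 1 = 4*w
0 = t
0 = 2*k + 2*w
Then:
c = 3*v/2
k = -1/4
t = 0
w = 1/4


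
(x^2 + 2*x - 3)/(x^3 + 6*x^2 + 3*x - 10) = (x + 3)/(x^2 + 7*x + 10)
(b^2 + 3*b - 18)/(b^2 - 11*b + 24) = (b + 6)/(b - 8)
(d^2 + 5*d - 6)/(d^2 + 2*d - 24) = (d - 1)/(d - 4)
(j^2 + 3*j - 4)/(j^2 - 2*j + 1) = (j + 4)/(j - 1)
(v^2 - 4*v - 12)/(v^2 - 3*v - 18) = (v + 2)/(v + 3)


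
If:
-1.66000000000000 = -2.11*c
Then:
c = 0.79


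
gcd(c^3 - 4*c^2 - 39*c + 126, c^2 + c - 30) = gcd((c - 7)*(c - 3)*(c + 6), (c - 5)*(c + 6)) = c + 6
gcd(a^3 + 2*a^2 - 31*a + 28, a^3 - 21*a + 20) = a^2 - 5*a + 4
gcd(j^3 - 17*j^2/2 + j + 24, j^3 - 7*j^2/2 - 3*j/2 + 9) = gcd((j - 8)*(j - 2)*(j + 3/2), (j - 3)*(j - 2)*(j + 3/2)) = j^2 - j/2 - 3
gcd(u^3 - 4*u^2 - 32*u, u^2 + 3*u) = u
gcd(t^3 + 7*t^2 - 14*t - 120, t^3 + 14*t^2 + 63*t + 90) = t^2 + 11*t + 30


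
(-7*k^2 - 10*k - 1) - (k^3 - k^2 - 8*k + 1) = -k^3 - 6*k^2 - 2*k - 2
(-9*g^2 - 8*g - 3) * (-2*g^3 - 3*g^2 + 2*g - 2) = 18*g^5 + 43*g^4 + 12*g^3 + 11*g^2 + 10*g + 6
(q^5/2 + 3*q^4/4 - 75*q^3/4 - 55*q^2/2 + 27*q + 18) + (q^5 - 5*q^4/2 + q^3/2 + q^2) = 3*q^5/2 - 7*q^4/4 - 73*q^3/4 - 53*q^2/2 + 27*q + 18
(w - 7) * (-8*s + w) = -8*s*w + 56*s + w^2 - 7*w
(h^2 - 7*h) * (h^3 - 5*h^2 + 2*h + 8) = h^5 - 12*h^4 + 37*h^3 - 6*h^2 - 56*h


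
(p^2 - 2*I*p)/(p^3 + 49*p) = (p - 2*I)/(p^2 + 49)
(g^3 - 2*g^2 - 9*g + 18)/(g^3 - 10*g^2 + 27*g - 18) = (g^2 + g - 6)/(g^2 - 7*g + 6)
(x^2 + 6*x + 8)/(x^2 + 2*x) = (x + 4)/x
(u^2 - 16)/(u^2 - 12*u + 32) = (u + 4)/(u - 8)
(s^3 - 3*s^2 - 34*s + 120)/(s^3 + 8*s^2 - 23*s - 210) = (s - 4)/(s + 7)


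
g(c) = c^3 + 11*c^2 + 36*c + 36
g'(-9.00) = 81.00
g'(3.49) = 149.32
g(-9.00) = -126.00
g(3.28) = 307.71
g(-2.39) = -0.86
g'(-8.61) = 68.98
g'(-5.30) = 3.67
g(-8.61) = -96.78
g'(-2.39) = 0.56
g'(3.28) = 140.44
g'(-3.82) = -4.26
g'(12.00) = 732.00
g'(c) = 3*c^2 + 22*c + 36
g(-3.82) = 3.25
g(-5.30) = 5.31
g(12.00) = 3780.00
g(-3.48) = 1.79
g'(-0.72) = 21.72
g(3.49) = 338.13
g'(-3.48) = -4.23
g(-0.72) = 15.41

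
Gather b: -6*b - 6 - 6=-6*b - 12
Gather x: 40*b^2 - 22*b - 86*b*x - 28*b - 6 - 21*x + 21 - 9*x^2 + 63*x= 40*b^2 - 50*b - 9*x^2 + x*(42 - 86*b) + 15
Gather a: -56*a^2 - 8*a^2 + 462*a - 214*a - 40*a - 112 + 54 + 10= -64*a^2 + 208*a - 48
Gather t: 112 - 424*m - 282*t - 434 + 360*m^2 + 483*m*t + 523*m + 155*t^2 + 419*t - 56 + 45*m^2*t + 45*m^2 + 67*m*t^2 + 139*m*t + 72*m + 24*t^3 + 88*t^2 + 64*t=405*m^2 + 171*m + 24*t^3 + t^2*(67*m + 243) + t*(45*m^2 + 622*m + 201) - 378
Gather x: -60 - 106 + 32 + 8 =-126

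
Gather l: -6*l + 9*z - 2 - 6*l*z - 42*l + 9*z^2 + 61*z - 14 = l*(-6*z - 48) + 9*z^2 + 70*z - 16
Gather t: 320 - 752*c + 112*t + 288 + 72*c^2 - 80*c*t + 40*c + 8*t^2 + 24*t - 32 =72*c^2 - 712*c + 8*t^2 + t*(136 - 80*c) + 576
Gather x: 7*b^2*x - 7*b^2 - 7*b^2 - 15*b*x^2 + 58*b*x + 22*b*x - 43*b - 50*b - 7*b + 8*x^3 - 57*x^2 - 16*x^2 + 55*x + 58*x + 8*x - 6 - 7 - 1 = -14*b^2 - 100*b + 8*x^3 + x^2*(-15*b - 73) + x*(7*b^2 + 80*b + 121) - 14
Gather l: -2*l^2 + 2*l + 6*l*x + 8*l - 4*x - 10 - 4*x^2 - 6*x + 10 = -2*l^2 + l*(6*x + 10) - 4*x^2 - 10*x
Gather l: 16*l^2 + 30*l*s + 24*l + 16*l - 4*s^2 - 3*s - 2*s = 16*l^2 + l*(30*s + 40) - 4*s^2 - 5*s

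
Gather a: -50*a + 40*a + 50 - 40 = 10 - 10*a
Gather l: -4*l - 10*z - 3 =-4*l - 10*z - 3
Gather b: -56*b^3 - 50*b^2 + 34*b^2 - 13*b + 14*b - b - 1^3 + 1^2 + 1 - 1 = -56*b^3 - 16*b^2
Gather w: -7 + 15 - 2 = 6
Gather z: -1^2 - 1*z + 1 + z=0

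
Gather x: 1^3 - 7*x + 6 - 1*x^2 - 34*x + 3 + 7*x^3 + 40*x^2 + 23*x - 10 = 7*x^3 + 39*x^2 - 18*x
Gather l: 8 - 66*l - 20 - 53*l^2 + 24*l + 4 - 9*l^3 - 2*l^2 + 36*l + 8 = -9*l^3 - 55*l^2 - 6*l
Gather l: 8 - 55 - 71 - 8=-126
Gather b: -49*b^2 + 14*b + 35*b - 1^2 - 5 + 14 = -49*b^2 + 49*b + 8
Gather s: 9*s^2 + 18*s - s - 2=9*s^2 + 17*s - 2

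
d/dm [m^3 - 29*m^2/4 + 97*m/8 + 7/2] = 3*m^2 - 29*m/2 + 97/8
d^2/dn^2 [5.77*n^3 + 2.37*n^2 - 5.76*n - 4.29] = 34.62*n + 4.74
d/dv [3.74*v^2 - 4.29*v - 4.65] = 7.48*v - 4.29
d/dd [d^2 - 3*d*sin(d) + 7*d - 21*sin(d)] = -3*d*cos(d) + 2*d - 3*sin(d) - 21*cos(d) + 7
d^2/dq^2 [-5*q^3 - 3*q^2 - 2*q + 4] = -30*q - 6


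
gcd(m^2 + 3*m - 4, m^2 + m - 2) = m - 1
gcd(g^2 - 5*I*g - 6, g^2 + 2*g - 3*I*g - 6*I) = g - 3*I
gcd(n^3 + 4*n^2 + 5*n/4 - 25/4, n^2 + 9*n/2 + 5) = n + 5/2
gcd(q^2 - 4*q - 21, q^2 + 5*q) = 1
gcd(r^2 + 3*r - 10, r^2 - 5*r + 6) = r - 2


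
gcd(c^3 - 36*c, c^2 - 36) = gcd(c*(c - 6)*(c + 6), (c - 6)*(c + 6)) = c^2 - 36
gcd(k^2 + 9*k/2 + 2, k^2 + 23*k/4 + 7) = k + 4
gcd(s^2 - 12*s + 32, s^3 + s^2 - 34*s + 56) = s - 4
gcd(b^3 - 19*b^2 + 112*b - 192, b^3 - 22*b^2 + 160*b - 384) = b^2 - 16*b + 64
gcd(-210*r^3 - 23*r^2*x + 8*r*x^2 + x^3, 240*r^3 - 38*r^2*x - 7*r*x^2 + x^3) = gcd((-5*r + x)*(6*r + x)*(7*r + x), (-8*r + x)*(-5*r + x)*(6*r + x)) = -30*r^2 + r*x + x^2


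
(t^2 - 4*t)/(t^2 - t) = (t - 4)/(t - 1)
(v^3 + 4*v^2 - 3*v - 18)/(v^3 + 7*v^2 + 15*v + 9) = (v - 2)/(v + 1)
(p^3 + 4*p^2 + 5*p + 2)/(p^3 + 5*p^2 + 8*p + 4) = (p + 1)/(p + 2)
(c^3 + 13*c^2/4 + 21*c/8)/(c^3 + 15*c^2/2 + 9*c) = (c + 7/4)/(c + 6)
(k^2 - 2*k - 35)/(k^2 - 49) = (k + 5)/(k + 7)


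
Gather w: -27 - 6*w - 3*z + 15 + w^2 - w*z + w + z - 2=w^2 + w*(-z - 5) - 2*z - 14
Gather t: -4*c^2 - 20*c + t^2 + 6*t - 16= -4*c^2 - 20*c + t^2 + 6*t - 16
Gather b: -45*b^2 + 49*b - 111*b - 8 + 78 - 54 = -45*b^2 - 62*b + 16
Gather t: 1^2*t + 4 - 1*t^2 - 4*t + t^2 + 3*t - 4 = 0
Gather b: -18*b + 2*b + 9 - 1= 8 - 16*b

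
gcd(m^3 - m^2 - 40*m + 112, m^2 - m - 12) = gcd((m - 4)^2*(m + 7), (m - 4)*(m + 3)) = m - 4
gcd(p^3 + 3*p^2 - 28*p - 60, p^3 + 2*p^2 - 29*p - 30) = p^2 + p - 30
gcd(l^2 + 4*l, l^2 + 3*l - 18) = 1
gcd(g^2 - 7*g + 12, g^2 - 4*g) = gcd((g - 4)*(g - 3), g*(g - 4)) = g - 4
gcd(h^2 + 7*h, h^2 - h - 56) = h + 7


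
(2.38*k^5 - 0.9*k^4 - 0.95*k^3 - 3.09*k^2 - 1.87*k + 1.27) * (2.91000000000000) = 6.9258*k^5 - 2.619*k^4 - 2.7645*k^3 - 8.9919*k^2 - 5.4417*k + 3.6957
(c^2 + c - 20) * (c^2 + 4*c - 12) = c^4 + 5*c^3 - 28*c^2 - 92*c + 240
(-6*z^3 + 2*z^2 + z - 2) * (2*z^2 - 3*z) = -12*z^5 + 22*z^4 - 4*z^3 - 7*z^2 + 6*z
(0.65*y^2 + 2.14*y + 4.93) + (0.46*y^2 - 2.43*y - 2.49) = 1.11*y^2 - 0.29*y + 2.44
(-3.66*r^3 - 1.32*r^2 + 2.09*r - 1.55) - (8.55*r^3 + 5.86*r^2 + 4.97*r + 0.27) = -12.21*r^3 - 7.18*r^2 - 2.88*r - 1.82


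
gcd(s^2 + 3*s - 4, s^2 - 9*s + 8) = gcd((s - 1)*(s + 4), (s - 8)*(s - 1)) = s - 1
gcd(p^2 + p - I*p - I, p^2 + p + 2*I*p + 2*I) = p + 1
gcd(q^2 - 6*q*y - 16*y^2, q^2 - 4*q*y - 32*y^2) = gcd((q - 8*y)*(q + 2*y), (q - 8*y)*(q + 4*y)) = -q + 8*y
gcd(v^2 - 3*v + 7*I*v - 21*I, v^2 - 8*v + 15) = v - 3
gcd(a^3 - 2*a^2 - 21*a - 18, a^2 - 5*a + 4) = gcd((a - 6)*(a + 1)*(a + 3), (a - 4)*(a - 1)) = 1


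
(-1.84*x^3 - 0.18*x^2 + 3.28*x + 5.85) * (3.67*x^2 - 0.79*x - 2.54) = -6.7528*x^5 + 0.793*x^4 + 16.8534*x^3 + 19.3355*x^2 - 12.9527*x - 14.859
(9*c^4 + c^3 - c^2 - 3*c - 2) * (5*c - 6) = 45*c^5 - 49*c^4 - 11*c^3 - 9*c^2 + 8*c + 12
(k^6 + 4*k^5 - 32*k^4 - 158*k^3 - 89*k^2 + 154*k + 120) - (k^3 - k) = k^6 + 4*k^5 - 32*k^4 - 159*k^3 - 89*k^2 + 155*k + 120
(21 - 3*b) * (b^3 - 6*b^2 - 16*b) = -3*b^4 + 39*b^3 - 78*b^2 - 336*b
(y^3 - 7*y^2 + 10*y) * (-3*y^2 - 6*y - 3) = -3*y^5 + 15*y^4 + 9*y^3 - 39*y^2 - 30*y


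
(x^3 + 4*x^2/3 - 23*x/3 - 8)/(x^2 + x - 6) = (3*x^2 - 5*x - 8)/(3*(x - 2))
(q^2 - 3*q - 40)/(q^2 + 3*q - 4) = (q^2 - 3*q - 40)/(q^2 + 3*q - 4)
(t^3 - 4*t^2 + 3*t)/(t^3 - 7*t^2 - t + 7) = t*(t - 3)/(t^2 - 6*t - 7)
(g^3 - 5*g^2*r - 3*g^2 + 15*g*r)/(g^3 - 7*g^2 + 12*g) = (g - 5*r)/(g - 4)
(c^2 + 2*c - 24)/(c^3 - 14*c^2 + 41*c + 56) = (c^2 + 2*c - 24)/(c^3 - 14*c^2 + 41*c + 56)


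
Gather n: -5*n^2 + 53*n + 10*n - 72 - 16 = -5*n^2 + 63*n - 88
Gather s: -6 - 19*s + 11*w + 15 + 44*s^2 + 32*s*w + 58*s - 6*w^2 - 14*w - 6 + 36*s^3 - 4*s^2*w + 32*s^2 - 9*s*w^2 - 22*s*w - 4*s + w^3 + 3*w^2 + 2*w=36*s^3 + s^2*(76 - 4*w) + s*(-9*w^2 + 10*w + 35) + w^3 - 3*w^2 - w + 3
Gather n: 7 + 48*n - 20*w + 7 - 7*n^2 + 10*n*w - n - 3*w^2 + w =-7*n^2 + n*(10*w + 47) - 3*w^2 - 19*w + 14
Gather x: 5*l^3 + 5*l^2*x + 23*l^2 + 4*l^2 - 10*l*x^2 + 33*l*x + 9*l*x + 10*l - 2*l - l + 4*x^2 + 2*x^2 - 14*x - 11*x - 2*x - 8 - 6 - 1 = 5*l^3 + 27*l^2 + 7*l + x^2*(6 - 10*l) + x*(5*l^2 + 42*l - 27) - 15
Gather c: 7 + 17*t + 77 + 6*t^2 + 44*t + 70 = 6*t^2 + 61*t + 154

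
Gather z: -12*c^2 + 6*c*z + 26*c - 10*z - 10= -12*c^2 + 26*c + z*(6*c - 10) - 10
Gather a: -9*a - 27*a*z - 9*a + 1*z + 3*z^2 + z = a*(-27*z - 18) + 3*z^2 + 2*z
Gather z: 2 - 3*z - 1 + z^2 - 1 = z^2 - 3*z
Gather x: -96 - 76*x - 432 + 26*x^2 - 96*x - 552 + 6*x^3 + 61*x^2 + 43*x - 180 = 6*x^3 + 87*x^2 - 129*x - 1260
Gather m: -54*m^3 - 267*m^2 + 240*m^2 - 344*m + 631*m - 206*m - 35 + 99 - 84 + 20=-54*m^3 - 27*m^2 + 81*m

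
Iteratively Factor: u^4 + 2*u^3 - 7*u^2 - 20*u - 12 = (u + 1)*(u^3 + u^2 - 8*u - 12) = (u + 1)*(u + 2)*(u^2 - u - 6) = (u + 1)*(u + 2)^2*(u - 3)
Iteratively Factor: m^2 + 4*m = (m + 4)*(m)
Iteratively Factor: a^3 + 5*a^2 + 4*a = (a + 1)*(a^2 + 4*a) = a*(a + 1)*(a + 4)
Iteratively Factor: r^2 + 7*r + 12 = (r + 3)*(r + 4)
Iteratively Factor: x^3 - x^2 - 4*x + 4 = (x - 1)*(x^2 - 4) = (x - 1)*(x + 2)*(x - 2)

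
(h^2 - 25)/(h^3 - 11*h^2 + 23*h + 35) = (h + 5)/(h^2 - 6*h - 7)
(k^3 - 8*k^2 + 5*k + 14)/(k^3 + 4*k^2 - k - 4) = (k^2 - 9*k + 14)/(k^2 + 3*k - 4)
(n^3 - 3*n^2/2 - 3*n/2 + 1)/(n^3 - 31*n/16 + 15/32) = 16*(2*n^3 - 3*n^2 - 3*n + 2)/(32*n^3 - 62*n + 15)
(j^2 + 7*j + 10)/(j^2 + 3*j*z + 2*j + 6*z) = (j + 5)/(j + 3*z)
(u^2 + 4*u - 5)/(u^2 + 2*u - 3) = (u + 5)/(u + 3)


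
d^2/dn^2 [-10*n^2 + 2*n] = -20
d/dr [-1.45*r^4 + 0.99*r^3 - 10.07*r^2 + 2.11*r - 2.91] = -5.8*r^3 + 2.97*r^2 - 20.14*r + 2.11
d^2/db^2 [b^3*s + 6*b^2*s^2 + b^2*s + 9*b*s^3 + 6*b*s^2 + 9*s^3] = 2*s*(3*b + 6*s + 1)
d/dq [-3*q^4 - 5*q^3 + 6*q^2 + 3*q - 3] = -12*q^3 - 15*q^2 + 12*q + 3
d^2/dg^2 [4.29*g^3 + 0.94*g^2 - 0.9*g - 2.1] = 25.74*g + 1.88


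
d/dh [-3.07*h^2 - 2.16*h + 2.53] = -6.14*h - 2.16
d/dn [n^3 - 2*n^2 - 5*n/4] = 3*n^2 - 4*n - 5/4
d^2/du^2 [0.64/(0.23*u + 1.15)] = 0.067712/(0.23*u + 1.15)^3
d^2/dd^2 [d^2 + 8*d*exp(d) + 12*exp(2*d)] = 8*d*exp(d) + 48*exp(2*d) + 16*exp(d) + 2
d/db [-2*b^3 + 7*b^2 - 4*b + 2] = -6*b^2 + 14*b - 4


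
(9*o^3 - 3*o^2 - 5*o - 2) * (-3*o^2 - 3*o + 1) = -27*o^5 - 18*o^4 + 33*o^3 + 18*o^2 + o - 2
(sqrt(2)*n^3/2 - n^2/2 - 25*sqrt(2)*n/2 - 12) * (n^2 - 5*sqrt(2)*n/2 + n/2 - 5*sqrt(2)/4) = sqrt(2)*n^5/2 - 3*n^4 + sqrt(2)*n^4/4 - 45*sqrt(2)*n^3/4 - 3*n^3/2 - 45*sqrt(2)*n^2/8 + 101*n^2/2 + 101*n/4 + 30*sqrt(2)*n + 15*sqrt(2)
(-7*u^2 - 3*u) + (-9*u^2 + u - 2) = -16*u^2 - 2*u - 2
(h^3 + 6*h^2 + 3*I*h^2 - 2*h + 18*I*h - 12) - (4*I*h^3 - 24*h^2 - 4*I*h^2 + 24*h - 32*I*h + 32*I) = h^3 - 4*I*h^3 + 30*h^2 + 7*I*h^2 - 26*h + 50*I*h - 12 - 32*I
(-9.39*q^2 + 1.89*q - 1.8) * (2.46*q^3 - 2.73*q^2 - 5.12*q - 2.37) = -23.0994*q^5 + 30.2841*q^4 + 38.4891*q^3 + 17.4915*q^2 + 4.7367*q + 4.266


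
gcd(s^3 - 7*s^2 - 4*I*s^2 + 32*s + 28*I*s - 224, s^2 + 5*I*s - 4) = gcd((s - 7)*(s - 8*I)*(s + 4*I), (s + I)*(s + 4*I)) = s + 4*I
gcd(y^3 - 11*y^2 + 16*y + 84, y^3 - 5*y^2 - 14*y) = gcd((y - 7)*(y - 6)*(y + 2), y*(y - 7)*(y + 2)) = y^2 - 5*y - 14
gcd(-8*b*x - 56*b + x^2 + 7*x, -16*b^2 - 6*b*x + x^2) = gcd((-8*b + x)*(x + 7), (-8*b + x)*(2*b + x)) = -8*b + x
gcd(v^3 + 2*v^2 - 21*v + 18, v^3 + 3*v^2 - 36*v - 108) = v + 6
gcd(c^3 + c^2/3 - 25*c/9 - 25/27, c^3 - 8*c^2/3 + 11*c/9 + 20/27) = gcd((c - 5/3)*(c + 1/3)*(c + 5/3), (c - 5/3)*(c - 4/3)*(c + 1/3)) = c^2 - 4*c/3 - 5/9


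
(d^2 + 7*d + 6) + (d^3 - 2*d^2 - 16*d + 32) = d^3 - d^2 - 9*d + 38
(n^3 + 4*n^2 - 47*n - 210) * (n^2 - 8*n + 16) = n^5 - 4*n^4 - 63*n^3 + 230*n^2 + 928*n - 3360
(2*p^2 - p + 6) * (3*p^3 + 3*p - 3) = 6*p^5 - 3*p^4 + 24*p^3 - 9*p^2 + 21*p - 18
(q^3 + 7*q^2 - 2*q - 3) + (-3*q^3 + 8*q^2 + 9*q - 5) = -2*q^3 + 15*q^2 + 7*q - 8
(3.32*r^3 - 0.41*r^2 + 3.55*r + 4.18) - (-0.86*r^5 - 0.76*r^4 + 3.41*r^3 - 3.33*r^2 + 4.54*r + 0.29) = 0.86*r^5 + 0.76*r^4 - 0.0900000000000003*r^3 + 2.92*r^2 - 0.99*r + 3.89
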